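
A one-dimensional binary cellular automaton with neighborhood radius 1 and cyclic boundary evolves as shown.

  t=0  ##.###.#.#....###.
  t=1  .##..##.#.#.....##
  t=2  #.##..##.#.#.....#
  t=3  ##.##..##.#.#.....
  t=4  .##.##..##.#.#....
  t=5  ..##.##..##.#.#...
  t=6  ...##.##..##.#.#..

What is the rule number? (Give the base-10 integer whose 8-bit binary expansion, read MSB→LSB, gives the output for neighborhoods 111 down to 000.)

112

  [7] ### => .  t=0,i=4
  [6] ##. => #  t=0,i=1
  [5] #.# => #  t=0,i=2
  [4] #.. => #  t=0,i=10
  [3] .## => .  t=0,i=0
  [2] .#. => .  t=0,i=7
  [1] ..# => .  t=0,i=13
  [0] ... => .  t=0,i=11
  bits 01110000 = 112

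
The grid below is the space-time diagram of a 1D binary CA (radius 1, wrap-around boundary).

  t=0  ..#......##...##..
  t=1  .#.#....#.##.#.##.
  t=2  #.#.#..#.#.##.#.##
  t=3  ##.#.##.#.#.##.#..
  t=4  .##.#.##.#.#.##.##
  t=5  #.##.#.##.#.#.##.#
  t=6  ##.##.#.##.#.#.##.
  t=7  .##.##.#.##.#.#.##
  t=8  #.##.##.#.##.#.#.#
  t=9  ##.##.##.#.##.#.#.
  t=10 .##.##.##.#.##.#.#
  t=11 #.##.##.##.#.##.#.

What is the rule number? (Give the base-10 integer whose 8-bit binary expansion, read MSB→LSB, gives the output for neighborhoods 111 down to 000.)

114

  nb ###: next=.  (t=2,i=17, bit7=0)
  nb ##.: next=#  (t=0,i=10, bit6=1)
  nb #.#: next=#  (t=1,i=2, bit5=1)
  nb #..: next=#  (t=0,i=3, bit4=1)
  nb .##: next=.  (t=0,i=9, bit3=0)
  nb .#.: next=.  (t=0,i=2, bit2=0)
  nb ..#: next=#  (t=0,i=1, bit1=1)
  nb ...: next=.  (t=0,i=0, bit0=0)
  bits 01110010 = 114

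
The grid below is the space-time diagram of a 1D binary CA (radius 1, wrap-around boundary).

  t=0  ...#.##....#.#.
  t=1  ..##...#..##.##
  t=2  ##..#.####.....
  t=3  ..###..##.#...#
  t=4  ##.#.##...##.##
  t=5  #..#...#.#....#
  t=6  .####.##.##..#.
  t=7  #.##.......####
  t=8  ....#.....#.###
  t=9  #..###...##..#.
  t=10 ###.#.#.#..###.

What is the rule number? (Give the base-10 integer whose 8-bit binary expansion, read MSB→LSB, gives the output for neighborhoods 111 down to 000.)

150

  ### -> #   bit 7 = 1  t=2,i=7
  ##. -> .   bit 6 = 0  t=0,i=6
  #.# -> .   bit 5 = 0  t=0,i=4
  #.. -> #   bit 4 = 1  t=0,i=7
  .## -> .   bit 3 = 0  t=0,i=5
  .#. -> #   bit 2 = 1  t=0,i=3
  ..# -> #   bit 1 = 1  t=0,i=2
  ... -> .   bit 0 = 0  t=0,i=0
  bits 10010110 = 150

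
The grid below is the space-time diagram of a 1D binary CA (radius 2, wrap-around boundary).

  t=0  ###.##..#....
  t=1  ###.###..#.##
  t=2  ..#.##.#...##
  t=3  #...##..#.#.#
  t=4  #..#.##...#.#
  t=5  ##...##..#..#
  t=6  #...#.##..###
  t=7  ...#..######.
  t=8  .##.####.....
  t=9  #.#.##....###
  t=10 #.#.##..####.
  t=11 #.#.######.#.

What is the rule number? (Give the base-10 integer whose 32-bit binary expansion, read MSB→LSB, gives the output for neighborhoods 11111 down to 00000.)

  ##### -> .   bit 31 = 0  t=1,i=0
  ####. -> .   bit 30 = 0  t=1,i=1
  ###.# -> #   bit 29 = 1  t=0,i=2
  ###.. -> .   bit 28 = 0  t=1,i=6
  ##.## -> .   bit 27 = 0  t=0,i=3
  ##.#. -> .   bit 26 = 0  t=2,i=6
  ##..# -> #   bit 25 = 1  t=0,i=6
  ##... -> .   bit 24 = 0  t=3,i=1
  #.### -> #   bit 23 = 1  t=1,i=4
  #.##. -> #   bit 22 = 1  t=0,i=4
  #.#.# -> #   bit 21 = 1  t=3,i=10
  #.#.. -> .   bit 20 = 0  t=2,i=7
  #..## -> #   bit 19 = 1  t=5,i=11
  #..#. -> .   bit 18 = 0  t=0,i=7
  #...# -> .   bit 17 = 0  t=2,i=9
  #.... -> .   bit 16 = 0  t=0,i=10
  .#### -> #   bit 15 = 1  t=1,i=12
  .###. -> #   bit 14 = 1  t=0,i=1
  .##.# -> #   bit 13 = 1  t=2,i=5
  .##.. -> #   bit 12 = 1  t=0,i=5
  .#.## -> .   bit 11 = 0  t=1,i=10
  .#.#. -> .   bit 10 = 0  t=3,i=9
  .#..# -> #   bit 9 = 1  t=5,i=10
  .#... -> #   bit 8 = 1  t=0,i=9
  ..### -> #   bit 7 = 1  t=0,i=0
  ..##. -> .   bit 6 = 0  t=2,i=11
  ..#.# -> .   bit 5 = 0  t=1,i=9
  ..#.. -> .   bit 4 = 0  t=0,i=8
  ...## -> #   bit 3 = 1  t=0,i=12
  ...#. -> #   bit 2 = 1  t=4,i=9
  ....# -> #   bit 1 = 1  t=0,i=11
  ..... -> #   bit 0 = 1  t=8,i=10
  bits 00100010111010001111001110001111 = 585692047

585692047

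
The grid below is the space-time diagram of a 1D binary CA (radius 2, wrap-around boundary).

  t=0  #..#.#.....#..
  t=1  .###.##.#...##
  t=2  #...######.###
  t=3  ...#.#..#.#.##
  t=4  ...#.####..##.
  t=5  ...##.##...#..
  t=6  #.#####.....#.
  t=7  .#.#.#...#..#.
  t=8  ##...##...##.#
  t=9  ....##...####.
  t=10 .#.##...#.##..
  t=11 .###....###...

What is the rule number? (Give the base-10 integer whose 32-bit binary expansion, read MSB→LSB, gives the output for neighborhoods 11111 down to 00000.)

  #####|.  b31=0 t=2,i=6
  ####.|#  b30=1 t=2,i=8
  ###.#|.  b29=0 t=1,i=3
  ###..|.  b28=0 t=2,i=0
  ##.##|#  b27=1 t=1,i=0
  ##.#.|#  b26=1 t=1,i=7
  ##..#|.  b25=0 t=4,i=9
  ##...|.  b24=0 t=2,i=1
  #.###|.  b23=0 t=1,i=1
  #.##.|#  b22=1 t=1,i=5
  #.#.#|.  b21=0 t=3,i=10
  #.#..|#  b20=1 t=0,i=5
  #..##|.  b19=0 t=4,i=10
  #..#.|#  b18=1 t=0,i=2
  #...#|.  b17=0 t=1,i=10
  #....|.  b16=0 t=0,i=7
  .####|#  b15=1 t=2,i=5
  .###.|.  b14=0 t=1,i=2
  .##.#|#  b13=1 t=1,i=6
  .##..|.  b12=0 t=3,i=13
  .#.##|#  b11=1 t=3,i=11
  .#.#.|.  b10=0 t=0,i=4
  .#..#|#  b9=1 t=0,i=1
  .#...|#  b8=1 t=0,i=6
  ..###|.  b7=0 t=2,i=4
  ..##.|#  b6=1 t=1,i=12
  ..#.#|#  b5=1 t=0,i=3
  ..#..|.  b4=0 t=0,i=0
  ...##|#  b3=1 t=1,i=11
  ...#.|.  b2=0 t=0,i=10
  ....#|.  b1=0 t=0,i=9
  .....|#  b0=1 t=0,i=8
  bits 01001100010101001010101101101001 = 1280617321

1280617321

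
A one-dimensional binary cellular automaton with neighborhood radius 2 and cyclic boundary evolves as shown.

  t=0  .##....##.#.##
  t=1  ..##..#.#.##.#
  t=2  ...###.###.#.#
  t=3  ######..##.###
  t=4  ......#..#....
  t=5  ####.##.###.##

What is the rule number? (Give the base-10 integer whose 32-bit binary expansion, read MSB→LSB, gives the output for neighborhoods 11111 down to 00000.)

  ##### -> .   bit 31 = 0  t=3,i=0
  ####. -> .   bit 30 = 0  t=3,i=4
  ###.# -> #   bit 29 = 1  t=2,i=5
  ###.. -> .   bit 28 = 0  t=3,i=5
  ##.## -> .   bit 27 = 0  t=0,i=0
  ##.#. -> .   bit 26 = 0  t=0,i=9
  ##..# -> #   bit 25 = 1  t=1,i=4
  ##... -> #   bit 24 = 1  t=0,i=3
  #.### -> .   bit 23 = 0  t=2,i=7
  #.##. -> .   bit 22 = 0  t=0,i=1
  #.#.# -> #   bit 21 = 1  t=0,i=10
  #.#.. -> #   bit 20 = 1  t=1,i=13
  #..## -> .   bit 19 = 0  t=1,i=1
  #..#. -> #   bit 18 = 1  t=1,i=5
  #...# -> #   bit 17 = 1  t=2,i=1
  #.... -> .   bit 16 = 0  t=0,i=4
  .#### -> .   bit 15 = 0  t=3,i=12
  .###. -> #   bit 14 = 1  t=2,i=4
  .##.# -> #   bit 13 = 1  t=0,i=8
  .##.. -> #   bit 12 = 1  t=0,i=2
  .#.## -> #   bit 11 = 1  t=0,i=11
  .#.#. -> #   bit 10 = 1  t=1,i=7
  .#..# -> .   bit 9 = 0  t=1,i=0
  .#... -> #   bit 8 = 1  t=2,i=0
  ..### -> #   bit 7 = 1  t=2,i=3
  ..##. -> .   bit 6 = 0  t=0,i=7
  ..#.# -> .   bit 5 = 0  t=1,i=6
  ..#.. -> #   bit 4 = 1  t=4,i=6
  ...## -> #   bit 3 = 1  t=0,i=6
  ...#. -> #   bit 2 = 1  t=4,i=5
  ....# -> .   bit 1 = 0  t=0,i=5
  ..... -> #   bit 0 = 1  t=4,i=0
  bits 00100011001101100111110110011101 = 590773661

590773661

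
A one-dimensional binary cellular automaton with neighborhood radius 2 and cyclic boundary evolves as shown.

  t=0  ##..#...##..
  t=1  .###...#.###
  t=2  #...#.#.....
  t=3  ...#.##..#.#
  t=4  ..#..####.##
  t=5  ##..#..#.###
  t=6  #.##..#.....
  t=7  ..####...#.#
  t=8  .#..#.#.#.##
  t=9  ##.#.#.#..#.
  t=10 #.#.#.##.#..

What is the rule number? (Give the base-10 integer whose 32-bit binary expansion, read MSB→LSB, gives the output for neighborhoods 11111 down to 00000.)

1331434509

  #####|.  b31=0 t=5,i=11
  ####.|#  b30=1 t=4,i=7
  ###.#|.  b29=0 t=1,i=11
  ###..|.  b28=0 t=1,i=3
  ##.##|#  b27=1 t=1,i=0
  ##.#.|#  b26=1 t=8,i=0
  ##..#|#  b25=1 t=0,i=2
  ##...|#  b24=1 t=1,i=4
  #.###|.  b23=0 t=1,i=1
  #.##.|#  b22=1 t=3,i=5
  #.#.#|.  b21=0 t=8,i=6
  #.#..|#  b20=1 t=2,i=6
  #..##|#  b19=1 t=0,i=11
  #..#.|#  b18=1 t=0,i=3
  #...#|.  b17=0 t=0,i=6
  #....|.  b16=0 t=2,i=8
  .####|.  b15=0 t=4,i=6
  .###.|.  b14=0 t=1,i=2
  .##.#|.  b13=0 t=8,i=11
  .##..|#  b12=1 t=0,i=1
  .#.##|.  b11=0 t=1,i=8
  .#.#.|#  b10=1 t=2,i=5
  .#..#|.  b9=0 t=4,i=3
  .#...|.  b8=0 t=0,i=5
  ..###|.  b7=0 t=4,i=5
  ..##.|.  b6=0 t=0,i=0
  ..#.#|.  b5=0 t=1,i=7
  ..#..|.  b4=0 t=0,i=4
  ...##|#  b3=1 t=0,i=7
  ...#.|#  b2=1 t=1,i=6
  ....#|.  b1=0 t=2,i=10
  .....|#  b0=1 t=2,i=9
  bits 01001111010111000001010000001101 = 1331434509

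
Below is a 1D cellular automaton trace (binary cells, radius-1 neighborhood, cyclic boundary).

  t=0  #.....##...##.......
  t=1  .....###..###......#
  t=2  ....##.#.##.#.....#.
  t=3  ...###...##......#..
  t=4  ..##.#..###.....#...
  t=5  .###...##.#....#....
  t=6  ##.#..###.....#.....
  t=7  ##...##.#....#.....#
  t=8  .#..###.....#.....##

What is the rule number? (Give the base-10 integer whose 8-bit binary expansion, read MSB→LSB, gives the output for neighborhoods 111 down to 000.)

  ###|.  b7=0 t=1,i=6
  ##.|#  b6=1 t=0,i=7
  #.#|.  b5=0 t=2,i=6
  #..|.  b4=0 t=0,i=1
  .##|#  b3=1 t=0,i=6
  .#.|.  b2=0 t=0,i=0
  ..#|#  b1=1 t=0,i=5
  ...|.  b0=0 t=0,i=2
  bits 01001010 = 74

74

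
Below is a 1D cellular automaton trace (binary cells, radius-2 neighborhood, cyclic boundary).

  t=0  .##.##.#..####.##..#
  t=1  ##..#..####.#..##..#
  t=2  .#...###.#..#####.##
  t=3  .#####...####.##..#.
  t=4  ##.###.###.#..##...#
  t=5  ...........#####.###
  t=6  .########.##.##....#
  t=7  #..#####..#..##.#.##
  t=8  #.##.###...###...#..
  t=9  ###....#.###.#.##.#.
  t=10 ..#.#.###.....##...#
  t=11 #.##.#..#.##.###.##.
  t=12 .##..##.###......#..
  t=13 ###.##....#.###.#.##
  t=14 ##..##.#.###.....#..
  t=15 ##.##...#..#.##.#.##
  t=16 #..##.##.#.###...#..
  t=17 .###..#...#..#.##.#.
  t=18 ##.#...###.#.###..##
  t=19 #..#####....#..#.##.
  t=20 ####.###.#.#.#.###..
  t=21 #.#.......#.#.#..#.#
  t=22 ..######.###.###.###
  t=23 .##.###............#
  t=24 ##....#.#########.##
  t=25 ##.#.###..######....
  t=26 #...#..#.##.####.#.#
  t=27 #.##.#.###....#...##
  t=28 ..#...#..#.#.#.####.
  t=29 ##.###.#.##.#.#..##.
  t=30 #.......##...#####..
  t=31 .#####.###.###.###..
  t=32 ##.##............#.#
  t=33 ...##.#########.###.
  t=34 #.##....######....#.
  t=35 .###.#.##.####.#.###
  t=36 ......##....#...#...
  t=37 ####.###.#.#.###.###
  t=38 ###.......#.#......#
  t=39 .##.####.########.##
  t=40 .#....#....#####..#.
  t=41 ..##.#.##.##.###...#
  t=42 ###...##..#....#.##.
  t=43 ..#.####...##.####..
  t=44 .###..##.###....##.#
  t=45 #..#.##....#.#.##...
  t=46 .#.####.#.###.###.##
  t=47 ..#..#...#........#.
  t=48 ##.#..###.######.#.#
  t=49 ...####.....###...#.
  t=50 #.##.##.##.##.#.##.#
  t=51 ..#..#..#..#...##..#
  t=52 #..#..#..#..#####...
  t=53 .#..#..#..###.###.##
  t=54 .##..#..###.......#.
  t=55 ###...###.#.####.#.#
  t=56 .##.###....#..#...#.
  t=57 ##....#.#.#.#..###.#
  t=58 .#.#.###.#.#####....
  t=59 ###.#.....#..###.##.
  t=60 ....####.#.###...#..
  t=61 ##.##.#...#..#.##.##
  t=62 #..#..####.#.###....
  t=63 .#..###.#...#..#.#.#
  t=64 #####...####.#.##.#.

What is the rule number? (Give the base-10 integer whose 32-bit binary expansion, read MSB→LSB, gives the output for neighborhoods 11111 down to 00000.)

  #####|#  b31=1 t=2,i=14
  ####.|#  b30=1 t=0,i=12
  ###.#|.  b29=0 t=0,i=13
  ###..|#  b28=1 t=1,i=1
  ##.##|.  b27=0 t=0,i=3
  ##.#.|.  b26=0 t=0,i=6
  ##..#|.  b25=0 t=0,i=17
  ##...|.  b24=0 t=3,i=6
  #.###|.  b23=0 t=4,i=3
  #.##.|#  b22=1 t=0,i=1
  #.#.#|.  b21=0 t=7,i=16
  #.#..|#  b20=1 t=0,i=7
  #..##|#  b19=1 t=0,i=9
  #..#.|.  b18=0 t=0,i=18
  #...#|#  b17=1 t=2,i=3
  #....|#  b16=1 t=5,i=1
  .####|.  b15=0 t=0,i=11
  .###.|.  b14=0 t=1,i=0
  .##.#|.  b13=0 t=0,i=2
  .##..|#  b12=1 t=0,i=16
  .#.##|#  b11=1 t=0,i=0
  .#.#.|#  b10=1 t=10,i=3
  .#..#|#  b9=1 t=0,i=8
  .#...|#  b8=1 t=2,i=2
  ..###|#  b7=1 t=0,i=10
  ..##.|#  b6=1 t=1,i=15
  ..#.#|#  b5=1 t=0,i=19
  ..#..|.  b4=0 t=1,i=4
  ...##|#  b3=1 t=2,i=4
  ...#.|#  b2=1 t=6,i=18
  ....#|.  b1=0 t=5,i=9
  .....|#  b0=1 t=5,i=2
  bits 11010000010110110001111111101101 = 3495632877

3495632877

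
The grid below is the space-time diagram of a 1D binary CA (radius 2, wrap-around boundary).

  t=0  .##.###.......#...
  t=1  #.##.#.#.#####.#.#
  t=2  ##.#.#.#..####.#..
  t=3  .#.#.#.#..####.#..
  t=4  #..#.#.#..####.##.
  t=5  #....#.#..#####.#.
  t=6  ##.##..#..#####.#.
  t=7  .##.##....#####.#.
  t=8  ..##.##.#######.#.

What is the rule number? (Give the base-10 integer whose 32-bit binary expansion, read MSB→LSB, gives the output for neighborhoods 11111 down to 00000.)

3945853327

  #####|#  b31=1 t=1,i=11
  ####.|#  b30=1 t=1,i=12
  ###.#|#  b29=1 t=1,i=13
  ###..|.  b28=0 t=0,i=6
  ##.##|#  b27=1 t=0,i=3
  ##.#.|.  b26=0 t=1,i=4
  ##..#|#  b25=1 t=6,i=5
  ##...|#  b24=1 t=0,i=7
  #.###|.  b23=0 t=0,i=4
  #.##.|.  b22=0 t=1,i=2
  #.#.#|#  b21=1 t=1,i=5
  #.#..|#  b20=1 t=2,i=7
  #..##|.  b19=0 t=2,i=9
  #..#.|.  b18=0 t=4,i=2
  #...#|.  b17=0 t=3,i=17
  #....|.  b16=0 t=0,i=8
  .####|#  b15=1 t=1,i=10
  .###.|#  b14=1 t=0,i=5
  .##.#|#  b13=1 t=0,i=2
  .##..|#  b12=1 t=6,i=4
  .#.##|.  b11=0 t=1,i=8
  .#.#.|.  b10=0 t=1,i=6
  .#..#|.  b9=0 t=2,i=8
  .#...|#  b8=1 t=0,i=15
  ..###|#  b7=1 t=2,i=10
  ..##.|.  b6=0 t=0,i=1
  ..#.#|.  b5=0 t=3,i=1
  ..#..|.  b4=0 t=0,i=14
  ...##|#  b3=1 t=0,i=0
  ...#.|#  b2=1 t=0,i=13
  ....#|#  b1=1 t=0,i=12
  .....|#  b0=1 t=0,i=9
  bits 11101011001100001111000110001111 = 3945853327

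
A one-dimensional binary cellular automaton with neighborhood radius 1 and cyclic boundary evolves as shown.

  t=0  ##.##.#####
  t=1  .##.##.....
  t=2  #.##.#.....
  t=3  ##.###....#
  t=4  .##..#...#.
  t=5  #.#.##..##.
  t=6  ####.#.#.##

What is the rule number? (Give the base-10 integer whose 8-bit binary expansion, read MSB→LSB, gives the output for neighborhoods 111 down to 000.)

102

  ###|.  b7=0 t=0,i=0
  ##.|#  b6=1 t=0,i=1
  #.#|#  b5=1 t=0,i=2
  #..|.  b4=0 t=1,i=6
  .##|.  b3=0 t=0,i=3
  .#.|#  b2=1 t=2,i=0
  ..#|#  b1=1 t=1,i=0
  ...|.  b0=0 t=1,i=7
  bits 01100110 = 102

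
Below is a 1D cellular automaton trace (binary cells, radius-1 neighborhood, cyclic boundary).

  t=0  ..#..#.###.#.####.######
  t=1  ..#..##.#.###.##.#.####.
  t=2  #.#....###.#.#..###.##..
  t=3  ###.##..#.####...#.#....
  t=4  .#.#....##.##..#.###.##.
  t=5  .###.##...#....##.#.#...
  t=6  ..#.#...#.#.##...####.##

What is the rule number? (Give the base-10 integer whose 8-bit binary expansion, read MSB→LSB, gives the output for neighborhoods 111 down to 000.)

  [7] ### => #  t=0,i=8
  [6] ##. => .  t=0,i=9
  [5] #.# => #  t=0,i=6
  [4] #.. => .  t=0,i=0
  [3] .## => .  t=0,i=7
  [2] .#. => #  t=0,i=2
  [1] ..# => .  t=0,i=1
  [0] ... => #  t=1,i=0
  bits 10100101 = 165

165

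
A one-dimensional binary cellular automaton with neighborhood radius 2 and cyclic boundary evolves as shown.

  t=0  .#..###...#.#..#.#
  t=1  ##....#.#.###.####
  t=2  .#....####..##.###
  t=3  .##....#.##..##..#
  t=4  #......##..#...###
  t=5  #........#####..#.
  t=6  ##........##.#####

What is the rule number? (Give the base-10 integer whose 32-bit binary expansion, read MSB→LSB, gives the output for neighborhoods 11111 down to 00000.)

  [31] ##### => #  t=1,i=16
  [30] ####. => .  t=1,i=0
  [29] ###.# => #  t=1,i=12
  [28] ###.. => #  t=0,i=6
  [27] ##.## => #  t=1,i=13
  [26] ##.#. => .  t=2,i=0
  [25] ##..# => #  t=2,i=10
  [24] ##... => .  t=0,i=7
  [23] #.### => .  t=1,i=10
  [22] #.##. => .  t=3,i=1
  [21] #.#.# => #  t=0,i=17
  [20] #.#.. => #  t=0,i=1
  [19] #..## => .  t=0,i=3
  [18] #..#. => #  t=0,i=14
  [17] #...# => #  t=0,i=8
  [16] #.... => .  t=1,i=3
  [15] .#### => #  t=1,i=15
  [14] .###. => .  t=0,i=5
  [13] .##.# => #  t=2,i=13
  [12] .##.. => .  t=3,i=2
  [11] .#.## => #  t=1,i=9
  [10] .#.#. => #  t=0,i=0
  [9] .#..# => .  t=0,i=2
  [8] .#... => #  t=2,i=2
  [7] ..### => .  t=0,i=4
  [6] ..##. => .  t=2,i=12
  [5] ..#.# => #  t=0,i=10
  [4] ..#.. => #  t=4,i=11
  [3] ...## => .  t=2,i=5
  [2] ...#. => .  t=0,i=9
  [1] ....# => .  t=1,i=4
  [0] ..... => .  t=4,i=3
  bits 10111010001101101010110100110000 = 3124145456

3124145456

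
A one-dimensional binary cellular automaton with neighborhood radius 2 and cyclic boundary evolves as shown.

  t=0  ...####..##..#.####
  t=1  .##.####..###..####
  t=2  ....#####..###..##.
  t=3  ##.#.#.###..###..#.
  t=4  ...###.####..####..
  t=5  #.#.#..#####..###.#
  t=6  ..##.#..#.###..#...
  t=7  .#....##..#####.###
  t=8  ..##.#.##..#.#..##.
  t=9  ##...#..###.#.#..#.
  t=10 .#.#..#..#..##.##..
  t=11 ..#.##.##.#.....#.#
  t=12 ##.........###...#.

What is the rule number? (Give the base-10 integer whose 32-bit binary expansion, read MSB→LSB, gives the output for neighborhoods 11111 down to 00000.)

  nb #####: next=.  (t=2,i=6, bit31=0)
  nb ####.: next=#  (t=0,i=5, bit30=1)
  nb ###.#: next=.  (t=1,i=18, bit29=0)
  nb ###..: next=#  (t=0,i=6, bit28=1)
  nb ##.##: next=.  (t=1,i=0, bit27=0)
  nb ##.#.: next=.  (t=3,i=2, bit26=0)
  nb ##..#: next=#  (t=0,i=7, bit25=1)
  nb ##...: next=.  (t=0,i=0, bit24=0)
  nb #.###: next=#  (t=0,i=15, bit23=1)
  nb #.##.: next=.  (t=1,i=1, bit22=0)
  nb #.#.#: next=#  (t=3,i=3, bit21=1)
  nb #.#..: next=.  (t=5,i=4, bit20=0)
  nb #..##: next=.  (t=0,i=8, bit19=0)
  nb #..#.: next=#  (t=0,i=12, bit18=1)
  nb #...#: next=#  (t=0,i=1, bit17=1)
  nb #....: next=#  (t=2,i=0, bit16=1)
  nb .####: next=#  (t=0,i=4, bit15=1)
  nb .###.: next=#  (t=1,i=11, bit14=1)
  nb .##.#: next=.  (t=1,i=2, bit13=0)
  nb .##..: next=#  (t=0,i=10, bit12=1)
  nb .#.##: next=.  (t=0,i=14, bit11=0)
  nb .#.#.: next=#  (t=3,i=4, bit10=1)
  nb .#..#: next=#  (t=5,i=5, bit9=1)
  nb .#...: next=#  (t=6,i=16, bit8=1)
  nb ..###: next=.  (t=0,i=3, bit7=0)
  nb ..##.: next=.  (t=0,i=9, bit6=0)
  nb ..#.#: next=.  (t=0,i=13, bit5=0)
  nb ..#..: next=.  (t=6,i=15, bit4=0)
  nb ...##: next=#  (t=0,i=2, bit3=1)
  nb ...#.: next=.  (t=9,i=4, bit2=0)
  nb ....#: next=.  (t=2,i=2, bit1=0)
  nb .....: next=#  (t=2,i=1, bit0=1)
  bits 01010010101001111101011100001001 = 1386731273

1386731273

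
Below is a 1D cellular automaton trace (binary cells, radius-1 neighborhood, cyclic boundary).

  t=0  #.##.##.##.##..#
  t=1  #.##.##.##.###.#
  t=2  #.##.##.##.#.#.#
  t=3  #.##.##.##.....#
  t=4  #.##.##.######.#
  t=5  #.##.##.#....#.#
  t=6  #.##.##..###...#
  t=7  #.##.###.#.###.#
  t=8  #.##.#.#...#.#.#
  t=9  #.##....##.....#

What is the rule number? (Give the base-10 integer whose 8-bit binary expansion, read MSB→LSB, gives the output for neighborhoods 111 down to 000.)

89

  [7] ### => .  t=1,i=12
  [6] ##. => #  t=0,i=0
  [5] #.# => .  t=0,i=1
  [4] #.. => #  t=0,i=13
  [3] .## => #  t=0,i=2
  [2] .#. => .  t=2,i=11
  [1] ..# => .  t=0,i=14
  [0] ... => #  t=3,i=11
  bits 01011001 = 89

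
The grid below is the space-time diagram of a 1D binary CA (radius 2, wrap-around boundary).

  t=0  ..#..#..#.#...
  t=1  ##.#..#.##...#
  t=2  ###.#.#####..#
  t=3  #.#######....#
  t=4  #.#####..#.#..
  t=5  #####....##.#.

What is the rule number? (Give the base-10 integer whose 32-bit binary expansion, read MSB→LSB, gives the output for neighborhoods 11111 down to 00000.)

2782985895

  ##### -> #   bit 31 = 1  t=2,i=8
  ####. -> .   bit 30 = 0  t=2,i=1
  ###.# -> #   bit 29 = 1  t=1,i=1
  ###.. -> .   bit 28 = 0  t=2,i=10
  ##.## -> .   bit 27 = 0  t=3,i=1
  ##.#. -> #   bit 26 = 1  t=1,i=2
  ##..# -> .   bit 25 = 0  t=2,i=11
  ##... -> #   bit 24 = 1  t=1,i=10
  #.### -> #   bit 23 = 1  t=2,i=6
  #.##. -> #   bit 22 = 1  t=1,i=8
  #.#.# -> #   bit 21 = 1  t=2,i=4
  #.#.. -> .   bit 20 = 0  t=0,i=10
  #..## -> .   bit 19 = 0  t=2,i=12
  #..#. -> .   bit 18 = 0  t=0,i=4
  #...# -> .   bit 17 = 0  t=1,i=11
  #.... -> .   bit 16 = 0  t=0,i=12
  .#### -> #   bit 15 = 1  t=2,i=0
  .###. -> #   bit 14 = 1  t=1,i=0
  .##.# -> #   bit 13 = 1  t=3,i=0
  .##.. -> #   bit 12 = 1  t=1,i=9
  .#.## -> #   bit 11 = 1  t=1,i=7
  .#.#. -> #   bit 10 = 1  t=0,i=9
  .#..# -> #   bit 9 = 1  t=0,i=3
  .#... -> .   bit 8 = 0  t=0,i=11
  ..### -> #   bit 7 = 1  t=1,i=13
  ..##. -> .   bit 6 = 0  t=3,i=13
  ..#.# -> #   bit 5 = 1  t=0,i=8
  ..#.. -> .   bit 4 = 0  t=0,i=2
  ...## -> .   bit 3 = 0  t=1,i=12
  ...#. -> #   bit 2 = 1  t=0,i=1
  ....# -> #   bit 1 = 1  t=0,i=0
  ..... -> #   bit 0 = 1  t=0,i=13
  bits 10100101111000001111111010100111 = 2782985895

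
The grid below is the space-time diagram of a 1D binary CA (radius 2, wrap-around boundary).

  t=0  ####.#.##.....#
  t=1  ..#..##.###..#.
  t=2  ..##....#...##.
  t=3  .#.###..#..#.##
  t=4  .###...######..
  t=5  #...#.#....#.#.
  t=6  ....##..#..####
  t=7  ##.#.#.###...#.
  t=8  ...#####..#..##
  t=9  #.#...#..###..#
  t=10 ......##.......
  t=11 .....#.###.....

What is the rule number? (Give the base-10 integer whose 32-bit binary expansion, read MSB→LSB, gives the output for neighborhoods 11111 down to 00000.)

1101340216

  #####|.  b31=0 t=0,i=1
  ####.|#  b30=1 t=0,i=2
  ###.#|.  b29=0 t=0,i=3
  ###..|.  b28=0 t=1,i=10
  ##.##|.  b27=0 t=1,i=7
  ##.#.|.  b26=0 t=0,i=4
  ##..#|.  b25=0 t=1,i=11
  ##...|#  b24=1 t=0,i=9
  #.###|#  b23=1 t=1,i=8
  #.##.|.  b22=0 t=0,i=7
  #.#.#|#  b21=1 t=0,i=5
  #.#..|.  b20=0 t=5,i=0
  #..##|.  b19=0 t=1,i=4
  #..#.|#  b18=1 t=1,i=12
  #...#|.  b17=0 t=1,i=0
  #....|#  b16=1 t=0,i=10
  .####|.  b15=0 t=0,i=0
  .###.|.  b14=0 t=1,i=9
  .##.#|.  b13=0 t=1,i=6
  .##..|#  b12=1 t=0,i=8
  .#.##|#  b11=1 t=0,i=6
  .#.#.|#  b10=1 t=5,i=5
  .#..#|#  b9=1 t=1,i=3
  .#...|.  b8=0 t=1,i=14
  ..###|.  b7=0 t=0,i=14
  ..##.|.  b6=0 t=1,i=5
  ..#.#|#  b5=1 t=3,i=11
  ..#..|#  b4=1 t=1,i=2
  ...##|#  b3=1 t=0,i=13
  ...#.|.  b2=0 t=1,i=1
  ....#|.  b1=0 t=0,i=12
  .....|.  b0=0 t=0,i=11
  bits 01000001101001010001111000111000 = 1101340216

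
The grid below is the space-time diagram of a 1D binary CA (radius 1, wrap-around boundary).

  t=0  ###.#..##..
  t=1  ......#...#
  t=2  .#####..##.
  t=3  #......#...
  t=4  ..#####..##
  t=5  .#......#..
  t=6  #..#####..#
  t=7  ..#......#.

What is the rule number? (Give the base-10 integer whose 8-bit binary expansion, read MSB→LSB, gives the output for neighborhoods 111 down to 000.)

3

  ###|.  b7=0 t=0,i=1
  ##.|.  b6=0 t=0,i=2
  #.#|.  b5=0 t=0,i=3
  #..|.  b4=0 t=0,i=5
  .##|.  b3=0 t=0,i=0
  .#.|.  b2=0 t=0,i=4
  ..#|#  b1=1 t=0,i=6
  ...|#  b0=1 t=1,i=1
  bits 00000011 = 3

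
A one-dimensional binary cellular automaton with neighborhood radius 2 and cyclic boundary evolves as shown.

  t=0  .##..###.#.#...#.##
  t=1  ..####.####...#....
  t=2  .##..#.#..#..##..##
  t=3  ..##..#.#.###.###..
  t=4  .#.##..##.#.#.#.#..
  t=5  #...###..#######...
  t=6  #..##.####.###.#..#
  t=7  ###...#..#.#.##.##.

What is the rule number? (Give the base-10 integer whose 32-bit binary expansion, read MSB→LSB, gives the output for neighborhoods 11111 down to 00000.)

  ##### -> #   bit 31 = 1  t=5,i=11
  ####. -> .   bit 30 = 0  t=1,i=4
  ###.# -> #   bit 29 = 1  t=0,i=7
  ###.. -> #   bit 28 = 1  t=1,i=10
  ##.## -> .   bit 27 = 0  t=0,i=0
  ##.#. -> #   bit 26 = 1  t=0,i=8
  ##..# -> #   bit 25 = 1  t=0,i=3
  ##... -> .   bit 24 = 0  t=1,i=11
  #.### -> #   bit 23 = 1  t=1,i=7
  #.##. -> .   bit 22 = 0  t=0,i=1
  #.#.# -> #   bit 21 = 1  t=0,i=9
  #.#.. -> .   bit 20 = 0  t=0,i=11
  #..## -> #   bit 19 = 1  t=0,i=4
  #..#. -> .   bit 18 = 0  t=2,i=4
  #...# -> .   bit 17 = 0  t=0,i=13
  #.... -> .   bit 16 = 0  t=1,i=16
  .#### -> .   bit 15 = 0  t=1,i=3
  .###. -> .   bit 14 = 0  t=0,i=6
  .##.# -> .   bit 13 = 0  t=0,i=18
  .##.. -> #   bit 12 = 1  t=0,i=2
  .#.## -> .   bit 11 = 0  t=0,i=16
  .#.#. -> #   bit 10 = 1  t=0,i=10
  .#..# -> #   bit 9 = 1  t=2,i=8
  .#... -> .   bit 8 = 0  t=0,i=12
  ..### -> #   bit 7 = 1  t=0,i=5
  ..##. -> .   bit 6 = 0  t=2,i=13
  ..#.# -> .   bit 5 = 0  t=0,i=15
  ..#.. -> #   bit 4 = 1  t=1,i=14
  ...## -> #   bit 3 = 1  t=1,i=1
  ...#. -> #   bit 2 = 1  t=0,i=14
  ....# -> .   bit 1 = 0  t=1,i=0
  ..... -> #   bit 0 = 1  t=1,i=17
  bits 10110110101010000001011010011101 = 3064469149

3064469149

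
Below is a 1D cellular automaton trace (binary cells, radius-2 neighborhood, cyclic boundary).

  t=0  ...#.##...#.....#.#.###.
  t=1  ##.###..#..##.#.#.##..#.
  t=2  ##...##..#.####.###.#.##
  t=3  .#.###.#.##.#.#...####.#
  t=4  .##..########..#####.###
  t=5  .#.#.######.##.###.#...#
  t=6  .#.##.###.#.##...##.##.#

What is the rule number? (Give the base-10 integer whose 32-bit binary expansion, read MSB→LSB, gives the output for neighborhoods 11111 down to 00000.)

  [31] ##### => #  t=4,i=7
  [30] ####. => .  t=2,i=0
  [29] ###.# => #  t=2,i=14
  [28] ###.. => #  t=0,i=22
  [27] ##.## => .  t=1,i=2
  [26] ##.#. => #  t=1,i=13
  [25] ##..# => #  t=1,i=6
  [24] ##... => .  t=0,i=7
  [23] #.### => .  t=0,i=20
  [22] #.##. => #  t=0,i=5
  [21] #.#.# => #  t=0,i=18
  [20] #.#.. => .  t=3,i=14
  [19] #..## => .  t=1,i=10
  [18] #..#. => .  t=1,i=7
  [17] #...# => #  t=0,i=8
  [16] #.... => #  t=0,i=0
  [15] .#### => #  t=2,i=12
  [14] .###. => .  t=0,i=21
  [13] .##.# => #  t=1,i=1
  [12] .##.. => .  t=0,i=6
  [11] .#.## => #  t=0,i=4
  [10] .#.#. => .  t=0,i=17
  [9] .#..# => #  t=1,i=9
  [8] .#... => #  t=0,i=11
  [7] ..### => #  t=3,i=18
  [6] ..##. => #  t=1,i=11
  [5] ..#.# => #  t=0,i=3
  [4] ..#.. => .  t=0,i=10
  [3] ...## => #  t=2,i=4
  [2] ...#. => .  t=0,i=2
  [1] ....# => #  t=0,i=1
  [0] ..... => .  t=0,i=13
  bits 10110110011000111010101111101010 = 3059985386

3059985386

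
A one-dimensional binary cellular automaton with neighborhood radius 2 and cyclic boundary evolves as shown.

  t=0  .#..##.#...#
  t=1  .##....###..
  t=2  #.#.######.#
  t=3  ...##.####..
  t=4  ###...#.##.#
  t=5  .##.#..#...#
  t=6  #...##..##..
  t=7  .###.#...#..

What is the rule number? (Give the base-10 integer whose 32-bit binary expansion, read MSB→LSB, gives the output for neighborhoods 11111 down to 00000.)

  #####|#  b31=1 t=2,i=6
  ####.|#  b30=1 t=2,i=8
  ###.#|#  b29=1 t=2,i=9
  ###..|#  b28=1 t=1,i=9
  ##.##|.  b27=0 t=2,i=10
  ##.#.|.  b26=0 t=0,i=6
  ##..#|.  b25=0 t=6,i=6
  ##...|.  b24=0 t=1,i=3
  #.###|#  b23=1 t=2,i=4
  #.##.|.  b22=0 t=2,i=11
  #.#.#|.  b21=0 t=2,i=2
  #.#..|#  b20=1 t=0,i=1
  #..##|.  b19=0 t=0,i=3
  #..#.|.  b18=0 t=5,i=6
  #...#|#  b17=1 t=0,i=9
  #....|#  b16=1 t=1,i=4
  .####|.  b15=0 t=2,i=5
  .###.|#  b14=1 t=1,i=8
  .##.#|.  b13=0 t=0,i=5
  .##..|#  b12=1 t=1,i=2
  .#.##|#  b11=1 t=2,i=3
  .#.#.|.  b10=0 t=0,i=0
  .#..#|#  b9=1 t=0,i=2
  .#...|#  b8=1 t=0,i=8
  ..###|#  b7=1 t=1,i=7
  ..##.|.  b6=0 t=0,i=4
  ..#.#|.  b5=0 t=0,i=11
  ..#..|.  b4=0 t=5,i=7
  ...##|#  b3=1 t=1,i=0
  ...#.|.  b2=0 t=0,i=10
  ....#|#  b1=1 t=1,i=5
  .....|#  b0=1 t=3,i=0
  bits 11110000100100110101101110001011 = 4036189067

4036189067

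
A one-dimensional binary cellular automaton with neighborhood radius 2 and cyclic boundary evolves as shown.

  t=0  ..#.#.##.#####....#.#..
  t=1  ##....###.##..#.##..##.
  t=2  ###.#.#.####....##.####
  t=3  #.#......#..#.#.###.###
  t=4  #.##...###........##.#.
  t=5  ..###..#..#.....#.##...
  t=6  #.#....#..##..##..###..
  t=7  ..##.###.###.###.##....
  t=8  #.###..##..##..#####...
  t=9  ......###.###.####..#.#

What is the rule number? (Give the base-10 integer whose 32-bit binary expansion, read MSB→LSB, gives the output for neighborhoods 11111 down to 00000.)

  nb #####: next=#  (t=0,i=11, bit31=1)
  nb ####.: next=.  (t=0,i=12, bit30=0)
  nb ###.#: next=#  (t=1,i=8, bit29=1)
  nb ###..: next=.  (t=0,i=13, bit28=0)
  nb ##.##: next=#  (t=0,i=8, bit27=1)
  nb ##.#.: next=.  (t=2,i=3, bit26=0)
  nb ##..#: next=.  (t=1,i=12, bit25=0)
  nb ##...: next=#  (t=0,i=14, bit24=1)
  nb #.###: next=.  (t=0,i=9, bit23=0)
  nb #.##.: next=#  (t=0,i=6, bit22=1)
  nb #.#.#: next=.  (t=0,i=4, bit21=0)
  nb #.#..: next=#  (t=0,i=20, bit20=1)
  nb #..##: next=#  (t=1,i=19, bit19=1)
  nb #..#.: next=.  (t=1,i=13, bit18=0)
  nb #...#: next=.  (t=4,i=5, bit17=0)
  nb #....: next=.  (t=0,i=15, bit16=0)
  nb .####: next=#  (t=0,i=10, bit15=1)
  nb .###.: next=.  (t=1,i=7, bit14=0)
  nb .##.#: next=#  (t=0,i=7, bit13=1)
  nb .##..: next=#  (t=1,i=1, bit12=1)
  nb .#.##: next=.  (t=0,i=5, bit11=0)
  nb .#.#.: next=.  (t=0,i=3, bit10=0)
  nb .#..#: next=.  (t=3,i=10, bit9=0)
  nb .#...: next=#  (t=0,i=21, bit8=1)
  nb ..###: next=#  (t=1,i=6, bit7=1)
  nb ..##.: next=#  (t=1,i=20, bit6=1)
  nb ..#.#: next=.  (t=0,i=2, bit5=0)
  nb ..#..: next=#  (t=3,i=9, bit4=1)
  nb ...##: next=.  (t=1,i=5, bit3=0)
  nb ...#.: next=#  (t=0,i=1, bit2=1)
  nb ....#: next=#  (t=0,i=0, bit1=1)
  nb .....: next=.  (t=3,i=5, bit0=0)
  bits 10101001010110001011000111010110 = 2841162198

2841162198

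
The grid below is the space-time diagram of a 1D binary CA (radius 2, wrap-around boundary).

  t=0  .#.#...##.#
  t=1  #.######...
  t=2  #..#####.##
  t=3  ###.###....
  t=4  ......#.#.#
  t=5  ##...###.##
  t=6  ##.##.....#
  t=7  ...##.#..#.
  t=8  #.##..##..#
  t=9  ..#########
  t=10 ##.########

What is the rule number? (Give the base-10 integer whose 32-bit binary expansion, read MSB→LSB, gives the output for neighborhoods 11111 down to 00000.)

3529217900

  nb #####: next=#  (t=1,i=4, bit31=1)
  nb ####.: next=#  (t=1,i=6, bit30=1)
  nb ###.#: next=.  (t=2,i=7, bit29=0)
  nb ###..: next=#  (t=1,i=7, bit28=1)
  nb ##.##: next=.  (t=2,i=8, bit27=0)
  nb ##.#.: next=.  (t=0,i=9, bit26=0)
  nb ##..#: next=#  (t=2,i=1, bit25=1)
  nb ##...: next=.  (t=1,i=8, bit24=0)
  nb #.###: next=.  (t=1,i=2, bit23=0)
  nb #.##.: next=#  (t=6,i=3, bit22=1)
  nb #.#.#: next=.  (t=0,i=1, bit21=0)
  nb #.#..: next=#  (t=0,i=3, bit20=1)
  nb #..##: next=#  (t=2,i=2, bit19=1)
  nb #..#.: next=.  (t=7,i=8, bit18=0)
  nb #...#: next=#  (t=0,i=5, bit17=1)
  nb #....: next=#  (t=3,i=8, bit16=1)
  nb .####: next=#  (t=1,i=3, bit15=1)
  nb .###.: next=.  (t=2,i=10, bit14=0)
  nb .##.#: next=.  (t=0,i=8, bit13=0)
  nb .##..: next=#  (t=6,i=4, bit12=1)
  nb .#.##: next=.  (t=1,i=1, bit11=0)
  nb .#.#.: next=#  (t=0,i=0, bit10=1)
  nb .#..#: next=#  (t=7,i=7, bit9=1)
  nb .#...: next=#  (t=0,i=4, bit8=1)
  nb ..###: next=.  (t=2,i=3, bit7=0)
  nb ..##.: next=#  (t=0,i=7, bit6=1)
  nb ..#.#: next=#  (t=1,i=0, bit5=1)
  nb ..#..: next=.  (t=7,i=9, bit4=0)
  nb ...##: next=#  (t=0,i=6, bit3=1)
  nb ...#.: next=#  (t=1,i=10, bit2=1)
  nb ....#: next=.  (t=3,i=9, bit1=0)
  nb .....: next=.  (t=4,i=2, bit0=0)
  bits 11010010010110111001011101101100 = 3529217900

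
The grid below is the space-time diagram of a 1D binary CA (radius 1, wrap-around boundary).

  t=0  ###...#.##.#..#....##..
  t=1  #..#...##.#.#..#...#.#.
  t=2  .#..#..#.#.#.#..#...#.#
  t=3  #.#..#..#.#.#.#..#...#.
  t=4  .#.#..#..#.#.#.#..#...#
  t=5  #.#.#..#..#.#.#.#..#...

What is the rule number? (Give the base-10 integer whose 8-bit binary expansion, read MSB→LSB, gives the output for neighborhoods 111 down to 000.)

  [7] ### => .  t=0,i=1
  [6] ##. => .  t=0,i=2
  [5] #.# => #  t=0,i=7
  [4] #.. => #  t=0,i=3
  [3] .## => #  t=0,i=0
  [2] .#. => .  t=0,i=6
  [1] ..# => .  t=0,i=5
  [0] ... => .  t=0,i=4
  bits 00111000 = 56

56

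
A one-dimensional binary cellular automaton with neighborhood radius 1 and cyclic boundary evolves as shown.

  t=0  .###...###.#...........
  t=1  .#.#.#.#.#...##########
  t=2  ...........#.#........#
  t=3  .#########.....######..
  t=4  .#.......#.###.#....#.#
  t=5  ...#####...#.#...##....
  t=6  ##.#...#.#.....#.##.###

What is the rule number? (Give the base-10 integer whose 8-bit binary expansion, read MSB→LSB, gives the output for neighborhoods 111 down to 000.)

  [7] ### => .  t=0,i=2
  [6] ##. => #  t=0,i=3
  [5] #.# => .  t=0,i=10
  [4] #.. => .  t=0,i=4
  [3] .## => #  t=0,i=1
  [2] .#. => .  t=0,i=11
  [1] ..# => .  t=0,i=0
  [0] ... => #  t=0,i=5
  bits 01001001 = 73

73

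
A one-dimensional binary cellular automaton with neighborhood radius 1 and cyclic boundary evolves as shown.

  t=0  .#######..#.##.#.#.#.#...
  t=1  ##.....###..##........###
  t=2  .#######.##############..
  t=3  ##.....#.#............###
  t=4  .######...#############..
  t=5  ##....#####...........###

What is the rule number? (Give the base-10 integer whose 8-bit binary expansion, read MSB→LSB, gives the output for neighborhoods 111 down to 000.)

  [7] ### => .  t=0,i=2
  [6] ##. => #  t=0,i=7
  [5] #.# => .  t=0,i=11
  [4] #.. => #  t=0,i=8
  [3] .## => #  t=0,i=1
  [2] .#. => .  t=0,i=10
  [1] ..# => #  t=0,i=0
  [0] ... => #  t=0,i=23
  bits 01011011 = 91

91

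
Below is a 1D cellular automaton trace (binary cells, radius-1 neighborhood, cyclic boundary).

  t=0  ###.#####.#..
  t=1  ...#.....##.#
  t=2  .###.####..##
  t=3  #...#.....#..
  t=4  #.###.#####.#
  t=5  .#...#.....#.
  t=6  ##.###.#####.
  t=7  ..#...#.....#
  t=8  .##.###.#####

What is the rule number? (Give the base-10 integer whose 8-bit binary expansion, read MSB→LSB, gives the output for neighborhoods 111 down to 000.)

39

  nb ###: next=.  (t=0,i=1, bit7=0)
  nb ##.: next=.  (t=0,i=2, bit6=0)
  nb #.#: next=#  (t=0,i=3, bit5=1)
  nb #..: next=.  (t=0,i=11, bit4=0)
  nb .##: next=.  (t=0,i=0, bit3=0)
  nb .#.: next=#  (t=0,i=10, bit2=1)
  nb ..#: next=#  (t=0,i=12, bit1=1)
  nb ...: next=#  (t=1,i=1, bit0=1)
  bits 00100111 = 39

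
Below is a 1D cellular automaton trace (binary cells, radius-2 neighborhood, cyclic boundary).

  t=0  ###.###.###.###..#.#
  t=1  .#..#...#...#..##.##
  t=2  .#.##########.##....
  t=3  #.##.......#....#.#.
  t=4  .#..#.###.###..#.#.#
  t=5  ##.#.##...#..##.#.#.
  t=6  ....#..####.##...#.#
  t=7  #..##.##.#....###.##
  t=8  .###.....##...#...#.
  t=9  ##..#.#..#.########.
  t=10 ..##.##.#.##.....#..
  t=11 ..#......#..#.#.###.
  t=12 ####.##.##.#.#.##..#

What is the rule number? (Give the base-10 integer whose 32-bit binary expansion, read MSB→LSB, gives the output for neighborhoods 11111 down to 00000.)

1134431701

  #####|.  b31=0 t=2,i=5
  ####.|#  b30=1 t=0,i=1
  ###.#|.  b29=0 t=0,i=2
  ###..|.  b28=0 t=0,i=14
  ##.##|.  b27=0 t=0,i=3
  ##.#.|.  b26=0 t=1,i=0
  ##..#|#  b25=1 t=0,i=15
  ##...|#  b24=1 t=2,i=16
  #.###|#  b23=1 t=0,i=4
  #.##.|.  b22=0 t=1,i=18
  #.#.#|.  b21=0 t=3,i=0
  #.#..|#  b20=1 t=1,i=1
  #..##|#  b19=1 t=1,i=14
  #..#.|#  b18=1 t=0,i=16
  #...#|#  b17=1 t=1,i=6
  #....|.  b16=0 t=2,i=17
  .####|.  b15=0 t=0,i=0
  .###.|.  b14=0 t=0,i=5
  .##.#|.  b13=0 t=1,i=16
  .##..|.  b12=0 t=2,i=15
  .#.##|#  b11=1 t=0,i=18
  .#.#.|#  b10=1 t=3,i=17
  .#..#|.  b9=0 t=1,i=2
  .#...|#  b8=1 t=1,i=5
  ..###|#  b7=1 t=6,i=7
  ..##.|#  b6=1 t=1,i=15
  ..#.#|.  b5=0 t=0,i=17
  ..#..|#  b4=1 t=1,i=4
  ...##|.  b3=0 t=7,i=13
  ...#.|#  b2=1 t=1,i=7
  ....#|.  b1=0 t=2,i=19
  .....|#  b0=1 t=2,i=18
  bits 01000011100111100000110111010101 = 1134431701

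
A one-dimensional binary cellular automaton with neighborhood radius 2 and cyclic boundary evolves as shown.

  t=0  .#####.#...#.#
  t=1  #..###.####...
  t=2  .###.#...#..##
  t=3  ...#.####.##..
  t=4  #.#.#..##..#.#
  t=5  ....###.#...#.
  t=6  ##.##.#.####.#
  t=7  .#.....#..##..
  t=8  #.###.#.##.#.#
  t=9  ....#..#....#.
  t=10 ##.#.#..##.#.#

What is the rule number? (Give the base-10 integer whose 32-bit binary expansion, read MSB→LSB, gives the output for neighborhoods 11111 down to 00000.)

3759872909

  #####|#  b31=1 t=0,i=3
  ####.|#  b30=1 t=0,i=4
  ###.#|#  b29=1 t=0,i=5
  ###..|.  b28=0 t=1,i=10
  ##.##|.  b27=0 t=1,i=6
  ##.#.|.  b26=0 t=0,i=6
  ##..#|.  b25=0 t=4,i=9
  ##...|.  b24=0 t=1,i=11
  #.###|.  b23=0 t=0,i=1
  #.##.|.  b22=0 t=3,i=10
  #.#.#|.  b21=0 t=0,i=13
  #.#..|#  b20=1 t=0,i=7
  #..##|#  b19=1 t=1,i=2
  #..#.|.  b18=0 t=4,i=10
  #...#|#  b17=1 t=0,i=9
  #....|#  b16=1 t=3,i=13
  .####|.  b15=0 t=0,i=2
  .###.|.  b14=0 t=1,i=4
  .##.#|.  b13=0 t=2,i=13
  .##..|#  b12=1 t=3,i=11
  .#.##|#  b11=1 t=0,i=0
  .#.#.|.  b10=0 t=0,i=12
  .#..#|#  b9=1 t=1,i=1
  .#...|#  b8=1 t=0,i=8
  ..###|#  b7=1 t=1,i=3
  ..##.|.  b6=0 t=2,i=12
  ..#.#|.  b5=0 t=0,i=11
  ..#..|.  b4=0 t=1,i=0
  ...##|#  b3=1 t=5,i=3
  ...#.|#  b2=1 t=0,i=10
  ....#|.  b1=0 t=3,i=1
  .....|#  b0=1 t=3,i=0
  bits 11100000000110110001101110001101 = 3759872909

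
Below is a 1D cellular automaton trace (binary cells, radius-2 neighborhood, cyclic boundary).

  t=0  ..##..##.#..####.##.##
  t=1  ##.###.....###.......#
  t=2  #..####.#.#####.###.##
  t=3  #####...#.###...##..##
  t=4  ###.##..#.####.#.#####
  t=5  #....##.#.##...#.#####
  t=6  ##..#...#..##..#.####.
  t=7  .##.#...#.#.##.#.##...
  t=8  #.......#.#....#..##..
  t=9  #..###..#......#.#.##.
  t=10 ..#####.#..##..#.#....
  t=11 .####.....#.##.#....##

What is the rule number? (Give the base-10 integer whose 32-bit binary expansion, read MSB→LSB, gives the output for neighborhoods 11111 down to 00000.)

2477314233

  #####|#  b31=1 t=2,i=12
  ####.|.  b30=0 t=0,i=14
  ###.#|.  b29=0 t=0,i=15
  ###..|#  b28=1 t=1,i=5
  ##.##|.  b27=0 t=0,i=16
  ##.#.|.  b26=0 t=0,i=8
  ##..#|#  b25=1 t=0,i=0
  ##...|#  b24=1 t=1,i=6
  #.###|#  b23=1 t=1,i=3
  #.##.|.  b22=0 t=0,i=17
  #.#.#|#  b21=1 t=2,i=8
  #.#..|.  b20=0 t=0,i=9
  #..##|#  b19=1 t=0,i=1
  #..#.|.  b18=0 t=4,i=7
  #...#|.  b17=0 t=3,i=6
  #....|.  b16=0 t=1,i=7
  .####|#  b15=1 t=0,i=13
  .###.|#  b14=1 t=1,i=0
  .##.#|.  b13=0 t=0,i=7
  .##..|#  b12=1 t=0,i=3
  .#.##|.  b11=0 t=2,i=9
  .#.#.|.  b10=0 t=7,i=9
  .#..#|.  b9=0 t=0,i=10
  .#...|.  b8=0 t=6,i=5
  ..###|#  b7=1 t=0,i=12
  ..##.|.  b6=0 t=0,i=2
  ..#.#|#  b5=1 t=3,i=8
  ..#..|#  b4=1 t=6,i=4
  ...##|#  b3=1 t=1,i=10
  ...#.|.  b2=0 t=3,i=7
  ....#|.  b1=0 t=1,i=9
  .....|#  b0=1 t=1,i=8
  bits 10010011101010001101000010111001 = 2477314233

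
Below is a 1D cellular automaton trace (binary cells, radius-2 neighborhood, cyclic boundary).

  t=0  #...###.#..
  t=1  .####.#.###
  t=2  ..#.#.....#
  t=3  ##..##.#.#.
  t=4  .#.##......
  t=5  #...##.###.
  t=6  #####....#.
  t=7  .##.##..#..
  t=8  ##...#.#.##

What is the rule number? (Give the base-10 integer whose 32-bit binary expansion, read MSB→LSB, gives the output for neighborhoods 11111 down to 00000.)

2971571149

  [31] ##### => #  t=6,i=2
  [30] ####. => .  t=1,i=3
  [29] ###.# => #  t=0,i=6
  [28] ###.. => #  t=6,i=4
  [27] ##.## => .  t=1,i=0
  [26] ##.#. => .  t=0,i=7
  [25] ##..# => .  t=3,i=2
  [24] ##... => #  t=4,i=5
  [23] #.### => .  t=1,i=1
  [22] #.##. => .  t=3,i=0
  [21] #.#.# => .  t=1,i=6
  [20] #.#.. => #  t=0,i=8
  [19] #..## => #  t=3,i=3
  [18] #..#. => #  t=0,i=10
  [17] #...# => #  t=0,i=2
  [16] #.... => .  t=2,i=6
  [15] .#### => #  t=1,i=2
  [14] .###. => .  t=0,i=5
  [13] .##.# => .  t=3,i=5
  [12] .##.. => #  t=3,i=1
  [11] .#.## => .  t=1,i=7
  [10] .#.#. => .  t=2,i=3
  [9] .#..# => #  t=0,i=9
  [8] .#... => #  t=0,i=1
  [7] ..### => #  t=0,i=4
  [6] ..##. => #  t=3,i=4
  [5] ..#.# => .  t=2,i=2
  [4] ..#.. => .  t=0,i=0
  [3] ...## => #  t=0,i=3
  [2] ...#. => #  t=2,i=9
  [1] ....# => .  t=2,i=8
  [0] ..... => #  t=2,i=7
  bits 10110001000111101001001111001101 = 2971571149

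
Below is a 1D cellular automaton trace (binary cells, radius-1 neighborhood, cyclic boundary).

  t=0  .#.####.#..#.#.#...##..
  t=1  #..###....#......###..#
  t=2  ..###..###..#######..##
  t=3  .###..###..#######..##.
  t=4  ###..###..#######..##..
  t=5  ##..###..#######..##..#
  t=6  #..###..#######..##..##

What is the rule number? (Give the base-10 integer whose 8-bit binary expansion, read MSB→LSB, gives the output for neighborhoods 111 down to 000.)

139

  ###|#  b7=1 t=0,i=4
  ##.|.  b6=0 t=0,i=6
  #.#|.  b5=0 t=0,i=2
  #..|.  b4=0 t=0,i=9
  .##|#  b3=1 t=0,i=3
  .#.|.  b2=0 t=0,i=1
  ..#|#  b1=1 t=0,i=0
  ...|#  b0=1 t=0,i=17
  bits 10001011 = 139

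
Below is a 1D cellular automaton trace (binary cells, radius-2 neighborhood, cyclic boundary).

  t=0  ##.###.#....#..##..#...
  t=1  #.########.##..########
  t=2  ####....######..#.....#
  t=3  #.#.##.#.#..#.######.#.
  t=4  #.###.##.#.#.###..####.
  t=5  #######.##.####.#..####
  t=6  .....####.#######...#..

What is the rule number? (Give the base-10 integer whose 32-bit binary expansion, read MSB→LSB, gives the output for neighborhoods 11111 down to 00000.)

1878514013

  nb #####: next=.  (t=1,i=4, bit31=0)
  nb ####.: next=#  (t=1,i=8, bit30=1)
  nb ###.#: next=#  (t=0,i=5, bit29=1)
  nb ###..: next=.  (t=2,i=3, bit28=0)
  nb ##.##: next=#  (t=0,i=2, bit27=1)
  nb ##.#.: next=#  (t=0,i=6, bit26=1)
  nb ##..#: next=#  (t=0,i=17, bit25=1)
  nb ##...: next=#  (t=2,i=4, bit24=1)
  nb #.###: next=#  (t=0,i=3, bit23=1)
  nb #.##.: next=#  (t=1,i=11, bit22=1)
  nb #.#.#: next=#  (t=3,i=0, bit21=1)
  nb #.#..: next=#  (t=0,i=7, bit20=1)
  nb #..##: next=.  (t=0,i=14, bit19=0)
  nb #..#.: next=#  (t=0,i=18, bit18=1)
  nb #...#: next=#  (t=0,i=21, bit17=1)
  nb #....: next=#  (t=0,i=9, bit16=1)
  nb .####: next=#  (t=1,i=3, bit15=1)
  nb .###.: next=#  (t=0,i=4, bit14=1)
  nb .##.#: next=.  (t=0,i=1, bit13=0)
  nb .##..: next=#  (t=0,i=16, bit12=1)
  nb .#.##: next=#  (t=3,i=3, bit11=1)
  nb .#.#.: next=.  (t=3,i=1, bit10=0)
  nb .#..#: next=.  (t=0,i=13, bit9=0)
  nb .#...: next=#  (t=0,i=8, bit8=1)
  nb ..###: next=.  (t=1,i=15, bit7=0)
  nb ..##.: next=#  (t=0,i=0, bit6=1)
  nb ..#.#: next=.  (t=3,i=12, bit5=0)
  nb ..#..: next=#  (t=0,i=12, bit4=1)
  nb ...##: next=#  (t=0,i=22, bit3=1)
  nb ...#.: next=#  (t=0,i=11, bit2=1)
  nb ....#: next=.  (t=0,i=10, bit1=0)
  nb .....: next=#  (t=2,i=19, bit0=1)
  bits 01101111111101111101100101011101 = 1878514013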